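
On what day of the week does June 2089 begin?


Target: June 1, 2089
Anchor: Jan 1, 2089. With p = 2089 - 1 = 2088: (p + p//4 - p//100 + p//400) mod 7 = (2088 + 522 - 20 + 5) mod 7 = 2595 mod 7 = 5 -> Saturday (Mon=0 ... Sun=6)
Days before June (Jan-May): 151 days
Weekday index = (5 + 151) mod 7 = 2

Wednesday


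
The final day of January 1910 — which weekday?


January 1910 has 31 days
Anchor: Jan 1, 1910. With p = 1910 - 1 = 1909: (p + p//4 - p//100 + p//400) mod 7 = (1909 + 477 - 19 + 4) mod 7 = 2371 mod 7 = 5 -> Saturday (Mon=0 ... Sun=6)
January 1 is the anchor itself -> Saturday
Last day offset: 31 - 1 = 30 days
Weekday index = (5 + 30) mod 7 = 0

Monday, January 31


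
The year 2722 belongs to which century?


Century = (year - 1) // 100 + 1
= (2722 - 1) // 100 + 1
= 2721 // 100 + 1
= 27 + 1

28th century


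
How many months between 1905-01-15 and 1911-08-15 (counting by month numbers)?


From January 1905 to August 1911
6 years * 12 = 72 months, plus 7 months = 79

79 months


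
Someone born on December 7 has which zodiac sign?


Date: December 7
Conventional tropical zodiac dates: Sagittarius from November 22 onward; Capricorn starts December 22
December 7 falls within the Sagittarius range

Sagittarius


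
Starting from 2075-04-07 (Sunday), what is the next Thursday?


Current: Sunday
Target: Thursday
Days ahead: 4

Next Thursday: 2075-04-11


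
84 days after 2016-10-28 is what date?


Start: 2016-10-28, add 84 days
October 2016 has 31 days: 31 - 28 = 3 days to October 31 -> 81 left
November 2016 has 30 days -> 51 left
December 2016 has 31 days -> 20 left
January 2017: 20 <= 31 -> lands on January 20

Result: 2017-01-20


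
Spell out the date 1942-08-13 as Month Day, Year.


ISO 1942-08-13 parses as year=1942, month=08, day=13
Month 8 -> August

August 13, 1942


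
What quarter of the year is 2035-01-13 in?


Month: January (month 1)
Q1: Jan-Mar, Q2: Apr-Jun, Q3: Jul-Sep, Q4: Oct-Dec

Q1


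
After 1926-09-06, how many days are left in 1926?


Day of year: 249 of 365
Remaining = 365 - 249

116 days


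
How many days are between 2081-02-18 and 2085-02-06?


From 2081-02-18 to 2085-02-06
2081-02-18: days before February = 31; day of year = 31 + 18 = 49
2085-02-06: days before February = 31; day of year = 31 + 6 = 37
Rest of 2081: 365 - 49 = 316
Full years 2082 (365), 2083 (365), 2084 (366): 1096
Total = 316 + 1096 + 37 = 1449

1449 days


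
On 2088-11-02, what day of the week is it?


Date: November 2, 2088
Anchor: Jan 1, 2088. With p = 2088 - 1 = 2087: (p + p//4 - p//100 + p//400) mod 7 = (2087 + 521 - 20 + 5) mod 7 = 2593 mod 7 = 3 -> Thursday (Mon=0 ... Sun=6)
Days before November (Jan-Oct): 305; offset = 305 + 2 - 1 = 306
Weekday index = (3 + 306) mod 7 = 1

Day of the week: Tuesday


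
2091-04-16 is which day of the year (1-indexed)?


Date: April 16, 2091
Days in months 1 through 3: 90
Plus 16 days in April

Day of year: 106


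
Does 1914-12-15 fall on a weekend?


Anchor: Jan 1, 1914. With p = 1914 - 1 = 1913: (p + p//4 - p//100 + p//400) mod 7 = (1913 + 478 - 19 + 4) mod 7 = 2376 mod 7 = 3 -> Thursday (Mon=0 ... Sun=6)
Day of year: 349; offset = 348
Weekday index = (3 + 348) mod 7 = 1 -> Tuesday
Weekend days: Saturday, Sunday

No


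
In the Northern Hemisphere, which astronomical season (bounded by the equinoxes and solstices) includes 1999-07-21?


Date: July 21
Astronomical Summer (approx.; exact equinox/solstice day varies by year): June 21 to September 21
July 21 falls within the Summer window

Summer


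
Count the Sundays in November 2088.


November 2088 has 30 days
Anchor: Jan 1, 2088. With p = 2088 - 1 = 2087: (p + p//4 - p//100 + p//400) mod 7 = (2087 + 521 - 20 + 5) mod 7 = 2593 mod 7 = 3 -> Thursday (Mon=0 ... Sun=6)
Days before November (Jan-Oct): 305; November 1 index = (3 + 305) mod 7 = 0 -> Monday
First Sunday is November 7
Sundays: 7, 14, 21, 28

4 Sundays


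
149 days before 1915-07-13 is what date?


Start: 1915-07-13, subtract 149 days
Back 13 days from July 13 reaches June 30, 1915 -> 136 left
June 1915 has 30 days -> back to May 31, 1915 -> 106 left
May 1915 has 31 days -> back to April 30, 1915 -> 75 left
April 1915 has 30 days -> back to March 31, 1915 -> 45 left
March 1915 has 31 days -> back to February 28, 1915 -> 14 left
February 1915: 28 - 14 = 14 -> lands on February 14

Result: 1915-02-14


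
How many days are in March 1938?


March 1938

31 days


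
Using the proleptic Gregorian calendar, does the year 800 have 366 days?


Gregorian leap year rule: divisible by 4, but not by 100, unless also by 400.
800 is divisible by 400 -> leap year

Yes


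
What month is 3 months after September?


September is month 9
9 + 3 = 12

December


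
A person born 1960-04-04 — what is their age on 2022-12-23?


Birth: 1960-04-04
Reference: 2022-12-23
Year difference: 2022 - 1960 = 62

62 years old


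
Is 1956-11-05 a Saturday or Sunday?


Anchor: Jan 1, 1956. With p = 1956 - 1 = 1955: (p + p//4 - p//100 + p//400) mod 7 = (1955 + 488 - 19 + 4) mod 7 = 2428 mod 7 = 6 -> Sunday (Mon=0 ... Sun=6)
Day of year: 310; offset = 309
Weekday index = (6 + 309) mod 7 = 0 -> Monday
Weekend days: Saturday, Sunday

No


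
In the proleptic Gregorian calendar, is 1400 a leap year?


Gregorian leap year rule: divisible by 4, but not by 100, unless also by 400.
1400 is divisible by 100 but not 400 -> not a leap year

No


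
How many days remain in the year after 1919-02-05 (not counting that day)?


Day of year: 36 of 365
Remaining = 365 - 36

329 days


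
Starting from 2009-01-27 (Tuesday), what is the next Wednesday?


Current: Tuesday
Target: Wednesday
Days ahead: 1

Next Wednesday: 2009-01-28


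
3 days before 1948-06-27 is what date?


Start: 1948-06-27, subtract 3 days
27 - 3 = 24 stays within June 1948

Result: 1948-06-24


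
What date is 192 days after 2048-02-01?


Start: 2048-02-01, add 192 days
February 2048 has 29 days: 29 - 1 = 28 days to February 29 -> 164 left
March 2048 has 31 days -> 133 left
April 2048 has 30 days -> 103 left
May 2048 has 31 days -> 72 left
June 2048 has 30 days -> 42 left
July 2048 has 31 days -> 11 left
August 2048: 11 <= 31 -> lands on August 11

Result: 2048-08-11


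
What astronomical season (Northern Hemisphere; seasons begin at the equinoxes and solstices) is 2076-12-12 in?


Date: December 12
Astronomical Autumn (approx.; exact equinox/solstice day varies by year): September 22 to December 20
December 12 falls within the Autumn window

Autumn


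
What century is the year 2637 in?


Century = (year - 1) // 100 + 1
= (2637 - 1) // 100 + 1
= 2636 // 100 + 1
= 26 + 1

27th century


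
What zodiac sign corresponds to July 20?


Date: July 20
Conventional tropical zodiac dates: Cancer from June 21 onward; Leo starts July 23
July 20 falls within the Cancer range

Cancer


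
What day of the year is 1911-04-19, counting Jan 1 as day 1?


Date: April 19, 1911
Days in months 1 through 3: 90
Plus 19 days in April

Day of year: 109


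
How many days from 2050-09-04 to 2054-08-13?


From 2050-09-04 to 2054-08-13
2050-09-04: days before September = 31 + 28 + 31 + 30 + 31 + 30 + 31 + 31 = 243 (2050 is not a leap year); day of year = 243 + 4 = 247
2054-08-13: days before August = 31 + 28 + 31 + 30 + 31 + 30 + 31 = 212 (2054 is not a leap year); day of year = 212 + 13 = 225
Rest of 2050: 365 - 247 = 118
Full years 2051 (365), 2052 (366), 2053 (365): 1096
Total = 118 + 1096 + 225 = 1439

1439 days


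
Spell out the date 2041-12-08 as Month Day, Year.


ISO 2041-12-08 parses as year=2041, month=12, day=08
Month 12 -> December

December 8, 2041


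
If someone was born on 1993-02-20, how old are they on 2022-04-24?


Birth: 1993-02-20
Reference: 2022-04-24
Year difference: 2022 - 1993 = 29

29 years old


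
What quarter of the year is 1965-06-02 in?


Month: June (month 6)
Q1: Jan-Mar, Q2: Apr-Jun, Q3: Jul-Sep, Q4: Oct-Dec

Q2


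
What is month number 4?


Month 4 of 12

April


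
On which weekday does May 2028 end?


May 2028 has 31 days
Anchor: Jan 1, 2028. With p = 2028 - 1 = 2027: (p + p//4 - p//100 + p//400) mod 7 = (2027 + 506 - 20 + 5) mod 7 = 2518 mod 7 = 5 -> Saturday (Mon=0 ... Sun=6)
Days before May (Jan-Apr): 121; May 1 index = (5 + 121) mod 7 = 0 -> Monday
Last day offset: 31 - 1 = 30 days
Weekday index = (0 + 30) mod 7 = 2

Wednesday, May 31


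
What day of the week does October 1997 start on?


Target: October 1, 1997
Anchor: Jan 1, 1997. With p = 1997 - 1 = 1996: (p + p//4 - p//100 + p//400) mod 7 = (1996 + 499 - 19 + 4) mod 7 = 2480 mod 7 = 2 -> Wednesday (Mon=0 ... Sun=6)
Days before October (Jan-Sep): 273 days
Weekday index = (2 + 273) mod 7 = 2

Wednesday


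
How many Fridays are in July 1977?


July 1977 has 31 days
Anchor: Jan 1, 1977. With p = 1977 - 1 = 1976: (p + p//4 - p//100 + p//400) mod 7 = (1976 + 494 - 19 + 4) mod 7 = 2455 mod 7 = 5 -> Saturday (Mon=0 ... Sun=6)
Days before July (Jan-Jun): 181; July 1 index = (5 + 181) mod 7 = 4 -> Friday
First Friday is July 1
Fridays: 1, 8, 15, 22, 29

5 Fridays


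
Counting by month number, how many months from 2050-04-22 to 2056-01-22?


From April 2050 to January 2056
6 years * 12 = 72 months, minus 3 months = 69

69 months


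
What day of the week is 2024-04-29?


Date: April 29, 2024
Anchor: Jan 1, 2024. With p = 2024 - 1 = 2023: (p + p//4 - p//100 + p//400) mod 7 = (2023 + 505 - 20 + 5) mod 7 = 2513 mod 7 = 0 -> Monday (Mon=0 ... Sun=6)
Days before April (Jan-Mar): 91; offset = 91 + 29 - 1 = 119
Weekday index = (0 + 119) mod 7 = 0

Day of the week: Monday


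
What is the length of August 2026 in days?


August 2026

31 days


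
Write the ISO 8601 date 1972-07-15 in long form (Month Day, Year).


ISO 1972-07-15 parses as year=1972, month=07, day=15
Month 7 -> July

July 15, 1972


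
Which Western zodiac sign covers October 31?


Date: October 31
Conventional tropical zodiac dates: Scorpio from October 23 onward; Sagittarius starts November 22
October 31 falls within the Scorpio range

Scorpio


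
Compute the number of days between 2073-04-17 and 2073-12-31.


From 2073-04-17 to 2073-12-31
2073-04-17: days before April = 31 + 28 + 31 = 90 (2073 is not a leap year); day of year = 90 + 17 = 107
2073-12-31: days before December = 31 + 28 + 31 + 30 + 31 + 30 + 31 + 31 + 30 + 31 + 30 = 334 (2073 is not a leap year); day of year = 334 + 31 = 365
Same year: 365 - 107 = 258

258 days


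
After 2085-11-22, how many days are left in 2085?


Day of year: 326 of 365
Remaining = 365 - 326

39 days


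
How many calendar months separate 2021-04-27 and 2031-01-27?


From April 2021 to January 2031
10 years * 12 = 120 months, minus 3 months = 117

117 months


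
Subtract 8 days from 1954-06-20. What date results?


Start: 1954-06-20, subtract 8 days
20 - 8 = 12 stays within June 1954

Result: 1954-06-12


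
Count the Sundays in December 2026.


December 2026 has 31 days
Anchor: Jan 1, 2026. With p = 2026 - 1 = 2025: (p + p//4 - p//100 + p//400) mod 7 = (2025 + 506 - 20 + 5) mod 7 = 2516 mod 7 = 3 -> Thursday (Mon=0 ... Sun=6)
Days before December (Jan-Nov): 334; December 1 index = (3 + 334) mod 7 = 1 -> Tuesday
First Sunday is December 6
Sundays: 6, 13, 20, 27

4 Sundays


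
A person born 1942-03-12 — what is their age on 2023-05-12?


Birth: 1942-03-12
Reference: 2023-05-12
Year difference: 2023 - 1942 = 81

81 years old


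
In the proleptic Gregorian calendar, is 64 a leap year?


Gregorian leap year rule: divisible by 4, but not by 100, unless also by 400.
64 is divisible by 4 but not 100 -> leap year

Yes


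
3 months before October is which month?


October is month 10
10 - 3 = 7

July


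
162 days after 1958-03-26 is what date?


Start: 1958-03-26, add 162 days
March 1958 has 31 days: 31 - 26 = 5 days to March 31 -> 157 left
April 1958 has 30 days -> 127 left
May 1958 has 31 days -> 96 left
June 1958 has 30 days -> 66 left
July 1958 has 31 days -> 35 left
August 1958 has 31 days -> 4 left
September 1958: 4 <= 30 -> lands on September 4

Result: 1958-09-04


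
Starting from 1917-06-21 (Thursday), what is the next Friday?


Current: Thursday
Target: Friday
Days ahead: 1

Next Friday: 1917-06-22


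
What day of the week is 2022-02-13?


Date: February 13, 2022
Anchor: Jan 1, 2022. With p = 2022 - 1 = 2021: (p + p//4 - p//100 + p//400) mod 7 = (2021 + 505 - 20 + 5) mod 7 = 2511 mod 7 = 5 -> Saturday (Mon=0 ... Sun=6)
Days before February (Jan): 31; offset = 31 + 13 - 1 = 43
Weekday index = (5 + 43) mod 7 = 6

Day of the week: Sunday


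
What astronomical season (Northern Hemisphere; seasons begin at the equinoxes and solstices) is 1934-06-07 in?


Date: June 7
Astronomical Spring (approx.; exact equinox/solstice day varies by year): March 20 to June 20
June 7 falls within the Spring window

Spring


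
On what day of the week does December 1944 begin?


Target: December 1, 1944
Anchor: Jan 1, 1944. With p = 1944 - 1 = 1943: (p + p//4 - p//100 + p//400) mod 7 = (1943 + 485 - 19 + 4) mod 7 = 2413 mod 7 = 5 -> Saturday (Mon=0 ... Sun=6)
Days before December (Jan-Nov): 335 days
Weekday index = (5 + 335) mod 7 = 4

Friday


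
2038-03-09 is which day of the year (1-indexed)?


Date: March 9, 2038
Days in months 1 through 2: 59
Plus 9 days in March

Day of year: 68


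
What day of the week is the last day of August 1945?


August 1945 has 31 days
Anchor: Jan 1, 1945. With p = 1945 - 1 = 1944: (p + p//4 - p//100 + p//400) mod 7 = (1944 + 486 - 19 + 4) mod 7 = 2415 mod 7 = 0 -> Monday (Mon=0 ... Sun=6)
Days before August (Jan-Jul): 212; August 1 index = (0 + 212) mod 7 = 2 -> Wednesday
Last day offset: 31 - 1 = 30 days
Weekday index = (2 + 30) mod 7 = 4

Friday, August 31


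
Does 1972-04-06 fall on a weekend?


Anchor: Jan 1, 1972. With p = 1972 - 1 = 1971: (p + p//4 - p//100 + p//400) mod 7 = (1971 + 492 - 19 + 4) mod 7 = 2448 mod 7 = 5 -> Saturday (Mon=0 ... Sun=6)
Day of year: 97; offset = 96
Weekday index = (5 + 96) mod 7 = 3 -> Thursday
Weekend days: Saturday, Sunday

No


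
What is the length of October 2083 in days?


October 2083

31 days


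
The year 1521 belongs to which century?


Century = (year - 1) // 100 + 1
= (1521 - 1) // 100 + 1
= 1520 // 100 + 1
= 15 + 1

16th century


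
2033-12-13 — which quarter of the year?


Month: December (month 12)
Q1: Jan-Mar, Q2: Apr-Jun, Q3: Jul-Sep, Q4: Oct-Dec

Q4


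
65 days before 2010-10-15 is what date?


Start: 2010-10-15, subtract 65 days
Back 15 days from October 15 reaches September 30, 2010 -> 50 left
September 2010 has 30 days -> back to August 31, 2010 -> 20 left
August 2010: 31 - 20 = 11 -> lands on August 11

Result: 2010-08-11


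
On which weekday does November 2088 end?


November 2088 has 30 days
Anchor: Jan 1, 2088. With p = 2088 - 1 = 2087: (p + p//4 - p//100 + p//400) mod 7 = (2087 + 521 - 20 + 5) mod 7 = 2593 mod 7 = 3 -> Thursday (Mon=0 ... Sun=6)
Days before November (Jan-Oct): 305; November 1 index = (3 + 305) mod 7 = 0 -> Monday
Last day offset: 30 - 1 = 29 days
Weekday index = (0 + 29) mod 7 = 1

Tuesday, November 30


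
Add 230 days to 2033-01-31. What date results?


Start: 2033-01-31, add 230 days
January 31 is the last day of January 2033 -> 230 left
February 2033 has 28 days -> 202 left
March 2033 has 31 days -> 171 left
April 2033 has 30 days -> 141 left
May 2033 has 31 days -> 110 left
June 2033 has 30 days -> 80 left
July 2033 has 31 days -> 49 left
August 2033 has 31 days -> 18 left
September 2033: 18 <= 30 -> lands on September 18

Result: 2033-09-18


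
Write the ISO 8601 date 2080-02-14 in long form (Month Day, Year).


ISO 2080-02-14 parses as year=2080, month=02, day=14
Month 2 -> February

February 14, 2080


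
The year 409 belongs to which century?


Century = (year - 1) // 100 + 1
= (409 - 1) // 100 + 1
= 408 // 100 + 1
= 4 + 1

5th century


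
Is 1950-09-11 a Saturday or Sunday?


Anchor: Jan 1, 1950. With p = 1950 - 1 = 1949: (p + p//4 - p//100 + p//400) mod 7 = (1949 + 487 - 19 + 4) mod 7 = 2421 mod 7 = 6 -> Sunday (Mon=0 ... Sun=6)
Day of year: 254; offset = 253
Weekday index = (6 + 253) mod 7 = 0 -> Monday
Weekend days: Saturday, Sunday

No


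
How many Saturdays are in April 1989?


April 1989 has 30 days
Anchor: Jan 1, 1989. With p = 1989 - 1 = 1988: (p + p//4 - p//100 + p//400) mod 7 = (1988 + 497 - 19 + 4) mod 7 = 2470 mod 7 = 6 -> Sunday (Mon=0 ... Sun=6)
Days before April (Jan-Mar): 90; April 1 index = (6 + 90) mod 7 = 5 -> Saturday
First Saturday is April 1
Saturdays: 1, 8, 15, 22, 29

5 Saturdays


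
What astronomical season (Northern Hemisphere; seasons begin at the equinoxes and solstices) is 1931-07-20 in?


Date: July 20
Astronomical Summer (approx.; exact equinox/solstice day varies by year): June 21 to September 21
July 20 falls within the Summer window

Summer


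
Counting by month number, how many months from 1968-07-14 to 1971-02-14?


From July 1968 to February 1971
3 years * 12 = 36 months, minus 5 months = 31

31 months


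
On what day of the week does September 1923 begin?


Target: September 1, 1923
Anchor: Jan 1, 1923. With p = 1923 - 1 = 1922: (p + p//4 - p//100 + p//400) mod 7 = (1922 + 480 - 19 + 4) mod 7 = 2387 mod 7 = 0 -> Monday (Mon=0 ... Sun=6)
Days before September (Jan-Aug): 243 days
Weekday index = (0 + 243) mod 7 = 5

Saturday


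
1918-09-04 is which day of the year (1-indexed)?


Date: September 4, 1918
Days in months 1 through 8: 243
Plus 4 days in September

Day of year: 247


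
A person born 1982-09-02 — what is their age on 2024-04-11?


Birth: 1982-09-02
Reference: 2024-04-11
Year difference: 2024 - 1982 = 42
Birthday not yet reached in 2024, subtract 1

41 years old


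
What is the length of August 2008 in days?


August 2008

31 days


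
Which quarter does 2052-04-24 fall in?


Month: April (month 4)
Q1: Jan-Mar, Q2: Apr-Jun, Q3: Jul-Sep, Q4: Oct-Dec

Q2


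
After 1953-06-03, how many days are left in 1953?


Day of year: 154 of 365
Remaining = 365 - 154

211 days


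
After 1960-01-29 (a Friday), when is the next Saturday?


Current: Friday
Target: Saturday
Days ahead: 1

Next Saturday: 1960-01-30


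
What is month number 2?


Month 2 of 12

February


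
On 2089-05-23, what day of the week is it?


Date: May 23, 2089
Anchor: Jan 1, 2089. With p = 2089 - 1 = 2088: (p + p//4 - p//100 + p//400) mod 7 = (2088 + 522 - 20 + 5) mod 7 = 2595 mod 7 = 5 -> Saturday (Mon=0 ... Sun=6)
Days before May (Jan-Apr): 120; offset = 120 + 23 - 1 = 142
Weekday index = (5 + 142) mod 7 = 0

Day of the week: Monday


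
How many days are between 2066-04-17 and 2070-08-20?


From 2066-04-17 to 2070-08-20
2066-04-17: days before April = 31 + 28 + 31 = 90 (2066 is not a leap year); day of year = 90 + 17 = 107
2070-08-20: days before August = 31 + 28 + 31 + 30 + 31 + 30 + 31 = 212 (2070 is not a leap year); day of year = 212 + 20 = 232
Rest of 2066: 365 - 107 = 258
Full years 2067 (365), 2068 (366), 2069 (365): 1096
Total = 258 + 1096 + 232 = 1586

1586 days


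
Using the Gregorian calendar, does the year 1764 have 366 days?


Gregorian leap year rule: divisible by 4, but not by 100, unless also by 400.
1764 is divisible by 4 but not 100 -> leap year

Yes


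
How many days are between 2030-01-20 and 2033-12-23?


From 2030-01-20 to 2033-12-23
2030-01-20: day of year = 20
2033-12-23: days before December = 31 + 28 + 31 + 30 + 31 + 30 + 31 + 31 + 30 + 31 + 30 = 334 (2033 is not a leap year); day of year = 334 + 23 = 357
Rest of 2030: 365 - 20 = 345
Full years 2031 (365), 2032 (366): 731
Total = 345 + 731 + 357 = 1433

1433 days


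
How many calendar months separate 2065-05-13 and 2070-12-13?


From May 2065 to December 2070
5 years * 12 = 60 months, plus 7 months = 67

67 months


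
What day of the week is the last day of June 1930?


June 1930 has 30 days
Anchor: Jan 1, 1930. With p = 1930 - 1 = 1929: (p + p//4 - p//100 + p//400) mod 7 = (1929 + 482 - 19 + 4) mod 7 = 2396 mod 7 = 2 -> Wednesday (Mon=0 ... Sun=6)
Days before June (Jan-May): 151; June 1 index = (2 + 151) mod 7 = 6 -> Sunday
Last day offset: 30 - 1 = 29 days
Weekday index = (6 + 29) mod 7 = 0

Monday, June 30


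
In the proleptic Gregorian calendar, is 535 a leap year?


Gregorian leap year rule: divisible by 4, but not by 100, unless also by 400.
535 is not divisible by 4 -> not a leap year

No


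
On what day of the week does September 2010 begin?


Target: September 1, 2010
Anchor: Jan 1, 2010. With p = 2010 - 1 = 2009: (p + p//4 - p//100 + p//400) mod 7 = (2009 + 502 - 20 + 5) mod 7 = 2496 mod 7 = 4 -> Friday (Mon=0 ... Sun=6)
Days before September (Jan-Aug): 243 days
Weekday index = (4 + 243) mod 7 = 2

Wednesday


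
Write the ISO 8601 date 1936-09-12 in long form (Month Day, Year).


ISO 1936-09-12 parses as year=1936, month=09, day=12
Month 9 -> September

September 12, 1936


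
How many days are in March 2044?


March 2044

31 days


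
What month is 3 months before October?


October is month 10
10 - 3 = 7

July


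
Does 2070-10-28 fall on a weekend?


Anchor: Jan 1, 2070. With p = 2070 - 1 = 2069: (p + p//4 - p//100 + p//400) mod 7 = (2069 + 517 - 20 + 5) mod 7 = 2571 mod 7 = 2 -> Wednesday (Mon=0 ... Sun=6)
Day of year: 301; offset = 300
Weekday index = (2 + 300) mod 7 = 1 -> Tuesday
Weekend days: Saturday, Sunday

No


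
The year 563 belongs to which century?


Century = (year - 1) // 100 + 1
= (563 - 1) // 100 + 1
= 562 // 100 + 1
= 5 + 1

6th century


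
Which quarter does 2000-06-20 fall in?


Month: June (month 6)
Q1: Jan-Mar, Q2: Apr-Jun, Q3: Jul-Sep, Q4: Oct-Dec

Q2


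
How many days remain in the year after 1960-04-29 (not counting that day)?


Day of year: 120 of 366
Remaining = 366 - 120

246 days


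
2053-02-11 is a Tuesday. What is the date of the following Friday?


Current: Tuesday
Target: Friday
Days ahead: 3

Next Friday: 2053-02-14


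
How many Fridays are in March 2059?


March 2059 has 31 days
Anchor: Jan 1, 2059. With p = 2059 - 1 = 2058: (p + p//4 - p//100 + p//400) mod 7 = (2058 + 514 - 20 + 5) mod 7 = 2557 mod 7 = 2 -> Wednesday (Mon=0 ... Sun=6)
Days before March (Jan-Feb): 59; March 1 index = (2 + 59) mod 7 = 5 -> Saturday
First Friday is March 7
Fridays: 7, 14, 21, 28

4 Fridays


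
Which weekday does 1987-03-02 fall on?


Date: March 2, 1987
Anchor: Jan 1, 1987. With p = 1987 - 1 = 1986: (p + p//4 - p//100 + p//400) mod 7 = (1986 + 496 - 19 + 4) mod 7 = 2467 mod 7 = 3 -> Thursday (Mon=0 ... Sun=6)
Days before March (Jan-Feb): 59; offset = 59 + 2 - 1 = 60
Weekday index = (3 + 60) mod 7 = 0

Day of the week: Monday


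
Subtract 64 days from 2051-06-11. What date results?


Start: 2051-06-11, subtract 64 days
Back 11 days from June 11 reaches May 31, 2051 -> 53 left
May 2051 has 31 days -> back to April 30, 2051 -> 22 left
April 2051: 30 - 22 = 8 -> lands on April 8

Result: 2051-04-08


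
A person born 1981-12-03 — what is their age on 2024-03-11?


Birth: 1981-12-03
Reference: 2024-03-11
Year difference: 2024 - 1981 = 43
Birthday not yet reached in 2024, subtract 1

42 years old


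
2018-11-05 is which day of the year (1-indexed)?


Date: November 5, 2018
Days in months 1 through 10: 304
Plus 5 days in November

Day of year: 309


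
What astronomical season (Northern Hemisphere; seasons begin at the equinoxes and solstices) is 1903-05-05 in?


Date: May 5
Astronomical Spring (approx.; exact equinox/solstice day varies by year): March 20 to June 20
May 5 falls within the Spring window

Spring


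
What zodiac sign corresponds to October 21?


Date: October 21
Conventional tropical zodiac dates: Libra from September 23 onward; Scorpio starts October 23
October 21 falls within the Libra range

Libra


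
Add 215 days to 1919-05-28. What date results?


Start: 1919-05-28, add 215 days
May 1919 has 31 days: 31 - 28 = 3 days to May 31 -> 212 left
June 1919 has 30 days -> 182 left
July 1919 has 31 days -> 151 left
August 1919 has 31 days -> 120 left
September 1919 has 30 days -> 90 left
October 1919 has 31 days -> 59 left
November 1919 has 30 days -> 29 left
December 1919: 29 <= 31 -> lands on December 29

Result: 1919-12-29


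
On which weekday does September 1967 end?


September 1967 has 30 days
Anchor: Jan 1, 1967. With p = 1967 - 1 = 1966: (p + p//4 - p//100 + p//400) mod 7 = (1966 + 491 - 19 + 4) mod 7 = 2442 mod 7 = 6 -> Sunday (Mon=0 ... Sun=6)
Days before September (Jan-Aug): 243; September 1 index = (6 + 243) mod 7 = 4 -> Friday
Last day offset: 30 - 1 = 29 days
Weekday index = (4 + 29) mod 7 = 5

Saturday, September 30


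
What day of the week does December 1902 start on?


Target: December 1, 1902
Anchor: Jan 1, 1902. With p = 1902 - 1 = 1901: (p + p//4 - p//100 + p//400) mod 7 = (1901 + 475 - 19 + 4) mod 7 = 2361 mod 7 = 2 -> Wednesday (Mon=0 ... Sun=6)
Days before December (Jan-Nov): 334 days
Weekday index = (2 + 334) mod 7 = 0

Monday


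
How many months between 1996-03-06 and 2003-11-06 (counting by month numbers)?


From March 1996 to November 2003
7 years * 12 = 84 months, plus 8 months = 92

92 months


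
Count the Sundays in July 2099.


July 2099 has 31 days
Anchor: Jan 1, 2099. With p = 2099 - 1 = 2098: (p + p//4 - p//100 + p//400) mod 7 = (2098 + 524 - 20 + 5) mod 7 = 2607 mod 7 = 3 -> Thursday (Mon=0 ... Sun=6)
Days before July (Jan-Jun): 181; July 1 index = (3 + 181) mod 7 = 2 -> Wednesday
First Sunday is July 5
Sundays: 5, 12, 19, 26

4 Sundays


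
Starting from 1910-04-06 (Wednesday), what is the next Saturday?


Current: Wednesday
Target: Saturday
Days ahead: 3

Next Saturday: 1910-04-09


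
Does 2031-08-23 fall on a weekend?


Anchor: Jan 1, 2031. With p = 2031 - 1 = 2030: (p + p//4 - p//100 + p//400) mod 7 = (2030 + 507 - 20 + 5) mod 7 = 2522 mod 7 = 2 -> Wednesday (Mon=0 ... Sun=6)
Day of year: 235; offset = 234
Weekday index = (2 + 234) mod 7 = 5 -> Saturday
Weekend days: Saturday, Sunday

Yes


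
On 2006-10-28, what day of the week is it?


Date: October 28, 2006
Anchor: Jan 1, 2006. With p = 2006 - 1 = 2005: (p + p//4 - p//100 + p//400) mod 7 = (2005 + 501 - 20 + 5) mod 7 = 2491 mod 7 = 6 -> Sunday (Mon=0 ... Sun=6)
Days before October (Jan-Sep): 273; offset = 273 + 28 - 1 = 300
Weekday index = (6 + 300) mod 7 = 5

Day of the week: Saturday


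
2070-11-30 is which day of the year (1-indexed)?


Date: November 30, 2070
Days in months 1 through 10: 304
Plus 30 days in November

Day of year: 334


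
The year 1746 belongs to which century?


Century = (year - 1) // 100 + 1
= (1746 - 1) // 100 + 1
= 1745 // 100 + 1
= 17 + 1

18th century


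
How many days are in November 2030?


November 2030

30 days


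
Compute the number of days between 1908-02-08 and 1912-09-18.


From 1908-02-08 to 1912-09-18
1908-02-08: days before February = 31; day of year = 31 + 8 = 39
1912-09-18: days before September = 31 + 29 + 31 + 30 + 31 + 30 + 31 + 31 = 244 (1912 is a leap year); day of year = 244 + 18 = 262
Rest of 1908: 366 - 39 = 327
Full years 1909 (365), 1910 (365), 1911 (365): 1095
Total = 327 + 1095 + 262 = 1684

1684 days


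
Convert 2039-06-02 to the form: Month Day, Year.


ISO 2039-06-02 parses as year=2039, month=06, day=02
Month 6 -> June

June 2, 2039


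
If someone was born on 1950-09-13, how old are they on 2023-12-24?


Birth: 1950-09-13
Reference: 2023-12-24
Year difference: 2023 - 1950 = 73

73 years old


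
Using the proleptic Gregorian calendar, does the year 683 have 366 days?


Gregorian leap year rule: divisible by 4, but not by 100, unless also by 400.
683 is not divisible by 4 -> not a leap year

No


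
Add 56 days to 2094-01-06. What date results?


Start: 2094-01-06, add 56 days
January 2094 has 31 days: 31 - 6 = 25 days to January 31 -> 31 left
February 2094 has 28 days -> 3 left
March 2094: 3 <= 31 -> lands on March 3

Result: 2094-03-03


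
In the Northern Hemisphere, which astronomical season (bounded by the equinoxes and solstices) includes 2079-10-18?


Date: October 18
Astronomical Autumn (approx.; exact equinox/solstice day varies by year): September 22 to December 20
October 18 falls within the Autumn window

Autumn


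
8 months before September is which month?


September is month 9
9 - 8 = 1

January


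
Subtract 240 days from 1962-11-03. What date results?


Start: 1962-11-03, subtract 240 days
Back 3 days from November 3 reaches October 31, 1962 -> 237 left
October 1962 has 31 days -> back to September 30, 1962 -> 206 left
September 1962 has 30 days -> back to August 31, 1962 -> 176 left
August 1962 has 31 days -> back to July 31, 1962 -> 145 left
July 1962 has 31 days -> back to June 30, 1962 -> 114 left
June 1962 has 30 days -> back to May 31, 1962 -> 84 left
May 1962 has 31 days -> back to April 30, 1962 -> 53 left
April 1962 has 30 days -> back to March 31, 1962 -> 23 left
March 1962: 31 - 23 = 8 -> lands on March 8

Result: 1962-03-08


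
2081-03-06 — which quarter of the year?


Month: March (month 3)
Q1: Jan-Mar, Q2: Apr-Jun, Q3: Jul-Sep, Q4: Oct-Dec

Q1


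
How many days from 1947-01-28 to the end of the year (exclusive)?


Day of year: 28 of 365
Remaining = 365 - 28

337 days


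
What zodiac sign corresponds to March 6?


Date: March 6
Conventional tropical zodiac dates: Pisces from February 19 onward; Aries starts March 21
March 6 falls within the Pisces range

Pisces


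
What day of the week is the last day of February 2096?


February 2096 has 29 days
Anchor: Jan 1, 2096. With p = 2096 - 1 = 2095: (p + p//4 - p//100 + p//400) mod 7 = (2095 + 523 - 20 + 5) mod 7 = 2603 mod 7 = 6 -> Sunday (Mon=0 ... Sun=6)
Days before February (Jan): 31; February 1 index = (6 + 31) mod 7 = 2 -> Wednesday
Last day offset: 29 - 1 = 28 days
Weekday index = (2 + 28) mod 7 = 2

Wednesday, February 29


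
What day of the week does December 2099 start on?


Target: December 1, 2099
Anchor: Jan 1, 2099. With p = 2099 - 1 = 2098: (p + p//4 - p//100 + p//400) mod 7 = (2098 + 524 - 20 + 5) mod 7 = 2607 mod 7 = 3 -> Thursday (Mon=0 ... Sun=6)
Days before December (Jan-Nov): 334 days
Weekday index = (3 + 334) mod 7 = 1

Tuesday


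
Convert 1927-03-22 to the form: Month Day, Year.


ISO 1927-03-22 parses as year=1927, month=03, day=22
Month 3 -> March

March 22, 1927


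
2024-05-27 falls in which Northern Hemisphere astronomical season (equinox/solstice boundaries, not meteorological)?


Date: May 27
Astronomical Spring (approx.; exact equinox/solstice day varies by year): March 20 to June 20
May 27 falls within the Spring window

Spring


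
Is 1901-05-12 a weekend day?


Anchor: Jan 1, 1901. With p = 1901 - 1 = 1900: (p + p//4 - p//100 + p//400) mod 7 = (1900 + 475 - 19 + 4) mod 7 = 2360 mod 7 = 1 -> Tuesday (Mon=0 ... Sun=6)
Day of year: 132; offset = 131
Weekday index = (1 + 131) mod 7 = 6 -> Sunday
Weekend days: Saturday, Sunday

Yes


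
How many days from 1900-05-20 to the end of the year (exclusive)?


Day of year: 140 of 365
Remaining = 365 - 140

225 days


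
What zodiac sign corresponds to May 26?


Date: May 26
Conventional tropical zodiac dates: Gemini from May 21 onward; Cancer starts June 21
May 26 falls within the Gemini range

Gemini


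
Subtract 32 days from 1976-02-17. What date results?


Start: 1976-02-17, subtract 32 days
Back 17 days from February 17 reaches January 31, 1976 -> 15 left
January 1976: 31 - 15 = 16 -> lands on January 16

Result: 1976-01-16


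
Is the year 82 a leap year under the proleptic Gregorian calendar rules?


Gregorian leap year rule: divisible by 4, but not by 100, unless also by 400.
82 is not divisible by 4 -> not a leap year

No


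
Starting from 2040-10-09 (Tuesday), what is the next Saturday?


Current: Tuesday
Target: Saturday
Days ahead: 4

Next Saturday: 2040-10-13


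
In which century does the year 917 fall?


Century = (year - 1) // 100 + 1
= (917 - 1) // 100 + 1
= 916 // 100 + 1
= 9 + 1

10th century


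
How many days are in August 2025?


August 2025

31 days


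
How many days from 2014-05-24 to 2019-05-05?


From 2014-05-24 to 2019-05-05
2014-05-24: days before May = 31 + 28 + 31 + 30 = 120 (2014 is not a leap year); day of year = 120 + 24 = 144
2019-05-05: days before May = 31 + 28 + 31 + 30 = 120 (2019 is not a leap year); day of year = 120 + 5 = 125
Rest of 2014: 365 - 144 = 221
Full years 2015 (365), 2016 (366), 2017 (365), 2018 (365): 1461
Total = 221 + 1461 + 125 = 1807

1807 days


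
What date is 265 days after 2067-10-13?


Start: 2067-10-13, add 265 days
October 2067 has 31 days: 31 - 13 = 18 days to October 31 -> 247 left
November 2067 has 30 days -> 217 left
December 2067 has 31 days -> 186 left
January 2068 has 31 days -> 155 left
February 2068 has 29 days -> 126 left
March 2068 has 31 days -> 95 left
April 2068 has 30 days -> 65 left
May 2068 has 31 days -> 34 left
June 2068 has 30 days -> 4 left
July 2068: 4 <= 31 -> lands on July 4

Result: 2068-07-04


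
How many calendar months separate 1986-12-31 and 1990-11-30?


From December 1986 to November 1990
4 years * 12 = 48 months, minus 1 month = 47

47 months


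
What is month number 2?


Month 2 of 12

February


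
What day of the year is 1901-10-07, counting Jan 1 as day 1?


Date: October 7, 1901
Days in months 1 through 9: 273
Plus 7 days in October

Day of year: 280


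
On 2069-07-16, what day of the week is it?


Date: July 16, 2069
Anchor: Jan 1, 2069. With p = 2069 - 1 = 2068: (p + p//4 - p//100 + p//400) mod 7 = (2068 + 517 - 20 + 5) mod 7 = 2570 mod 7 = 1 -> Tuesday (Mon=0 ... Sun=6)
Days before July (Jan-Jun): 181; offset = 181 + 16 - 1 = 196
Weekday index = (1 + 196) mod 7 = 1

Day of the week: Tuesday


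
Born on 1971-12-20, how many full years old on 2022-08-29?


Birth: 1971-12-20
Reference: 2022-08-29
Year difference: 2022 - 1971 = 51
Birthday not yet reached in 2022, subtract 1

50 years old


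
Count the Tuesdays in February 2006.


February 2006 has 28 days
Anchor: Jan 1, 2006. With p = 2006 - 1 = 2005: (p + p//4 - p//100 + p//400) mod 7 = (2005 + 501 - 20 + 5) mod 7 = 2491 mod 7 = 6 -> Sunday (Mon=0 ... Sun=6)
Days before February (Jan): 31; February 1 index = (6 + 31) mod 7 = 2 -> Wednesday
First Tuesday is February 7
Tuesdays: 7, 14, 21, 28

4 Tuesdays


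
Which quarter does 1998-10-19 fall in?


Month: October (month 10)
Q1: Jan-Mar, Q2: Apr-Jun, Q3: Jul-Sep, Q4: Oct-Dec

Q4


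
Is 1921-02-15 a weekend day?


Anchor: Jan 1, 1921. With p = 1921 - 1 = 1920: (p + p//4 - p//100 + p//400) mod 7 = (1920 + 480 - 19 + 4) mod 7 = 2385 mod 7 = 5 -> Saturday (Mon=0 ... Sun=6)
Day of year: 46; offset = 45
Weekday index = (5 + 45) mod 7 = 1 -> Tuesday
Weekend days: Saturday, Sunday

No


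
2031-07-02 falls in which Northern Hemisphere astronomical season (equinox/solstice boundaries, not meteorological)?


Date: July 2
Astronomical Summer (approx.; exact equinox/solstice day varies by year): June 21 to September 21
July 2 falls within the Summer window

Summer


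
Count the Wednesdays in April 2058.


April 2058 has 30 days
Anchor: Jan 1, 2058. With p = 2058 - 1 = 2057: (p + p//4 - p//100 + p//400) mod 7 = (2057 + 514 - 20 + 5) mod 7 = 2556 mod 7 = 1 -> Tuesday (Mon=0 ... Sun=6)
Days before April (Jan-Mar): 90; April 1 index = (1 + 90) mod 7 = 0 -> Monday
First Wednesday is April 3
Wednesdays: 3, 10, 17, 24

4 Wednesdays


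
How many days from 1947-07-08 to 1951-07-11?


From 1947-07-08 to 1951-07-11
1947-07-08: days before July = 31 + 28 + 31 + 30 + 31 + 30 = 181 (1947 is not a leap year); day of year = 181 + 8 = 189
1951-07-11: days before July = 31 + 28 + 31 + 30 + 31 + 30 = 181 (1951 is not a leap year); day of year = 181 + 11 = 192
Rest of 1947: 365 - 189 = 176
Full years 1948 (366), 1949 (365), 1950 (365): 1096
Total = 176 + 1096 + 192 = 1464

1464 days


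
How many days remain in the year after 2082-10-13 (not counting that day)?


Day of year: 286 of 365
Remaining = 365 - 286

79 days


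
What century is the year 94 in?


Century = (year - 1) // 100 + 1
= (94 - 1) // 100 + 1
= 93 // 100 + 1
= 0 + 1

1st century


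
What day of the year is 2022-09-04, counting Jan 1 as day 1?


Date: September 4, 2022
Days in months 1 through 8: 243
Plus 4 days in September

Day of year: 247


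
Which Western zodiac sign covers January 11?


Date: January 11
Conventional tropical zodiac dates: Capricorn from December 22 onward; Aquarius starts January 20
January 11 falls within the Capricorn range

Capricorn


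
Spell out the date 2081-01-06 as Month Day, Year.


ISO 2081-01-06 parses as year=2081, month=01, day=06
Month 1 -> January

January 6, 2081


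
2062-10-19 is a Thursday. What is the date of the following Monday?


Current: Thursday
Target: Monday
Days ahead: 4

Next Monday: 2062-10-23


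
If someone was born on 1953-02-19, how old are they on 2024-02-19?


Birth: 1953-02-19
Reference: 2024-02-19
Year difference: 2024 - 1953 = 71

71 years old


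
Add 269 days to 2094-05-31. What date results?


Start: 2094-05-31, add 269 days
May 31 is the last day of May 2094 -> 269 left
June 2094 has 30 days -> 239 left
July 2094 has 31 days -> 208 left
August 2094 has 31 days -> 177 left
September 2094 has 30 days -> 147 left
October 2094 has 31 days -> 116 left
November 2094 has 30 days -> 86 left
December 2094 has 31 days -> 55 left
January 2095 has 31 days -> 24 left
February 2095: 24 <= 28 -> lands on February 24

Result: 2095-02-24


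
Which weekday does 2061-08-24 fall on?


Date: August 24, 2061
Anchor: Jan 1, 2061. With p = 2061 - 1 = 2060: (p + p//4 - p//100 + p//400) mod 7 = (2060 + 515 - 20 + 5) mod 7 = 2560 mod 7 = 5 -> Saturday (Mon=0 ... Sun=6)
Days before August (Jan-Jul): 212; offset = 212 + 24 - 1 = 235
Weekday index = (5 + 235) mod 7 = 2

Day of the week: Wednesday


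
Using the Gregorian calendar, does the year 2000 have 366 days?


Gregorian leap year rule: divisible by 4, but not by 100, unless also by 400.
2000 is divisible by 400 -> leap year

Yes


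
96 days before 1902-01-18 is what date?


Start: 1902-01-18, subtract 96 days
Back 18 days from January 18 reaches December 31, 1901 -> 78 left
December 1901 has 31 days -> back to November 30, 1901 -> 47 left
November 1901 has 30 days -> back to October 31, 1901 -> 17 left
October 1901: 31 - 17 = 14 -> lands on October 14

Result: 1901-10-14


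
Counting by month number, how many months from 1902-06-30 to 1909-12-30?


From June 1902 to December 1909
7 years * 12 = 84 months, plus 6 months = 90

90 months


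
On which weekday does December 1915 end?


December 1915 has 31 days
Anchor: Jan 1, 1915. With p = 1915 - 1 = 1914: (p + p//4 - p//100 + p//400) mod 7 = (1914 + 478 - 19 + 4) mod 7 = 2377 mod 7 = 4 -> Friday (Mon=0 ... Sun=6)
Days before December (Jan-Nov): 334; December 1 index = (4 + 334) mod 7 = 2 -> Wednesday
Last day offset: 31 - 1 = 30 days
Weekday index = (2 + 30) mod 7 = 4

Friday, December 31


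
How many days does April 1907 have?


April 1907

30 days


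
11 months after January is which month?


January is month 1
1 + 11 = 12

December


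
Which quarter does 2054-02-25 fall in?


Month: February (month 2)
Q1: Jan-Mar, Q2: Apr-Jun, Q3: Jul-Sep, Q4: Oct-Dec

Q1


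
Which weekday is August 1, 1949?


Target: August 1, 1949
Anchor: Jan 1, 1949. With p = 1949 - 1 = 1948: (p + p//4 - p//100 + p//400) mod 7 = (1948 + 487 - 19 + 4) mod 7 = 2420 mod 7 = 5 -> Saturday (Mon=0 ... Sun=6)
Days before August (Jan-Jul): 212 days
Weekday index = (5 + 212) mod 7 = 0

Monday
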